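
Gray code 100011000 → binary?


Gray code: 100011000
MSB stays the same: 1
Each subsequent bit = prev_binary XOR current_gray:
  B[1] = 1 XOR 0 = 1
  B[2] = 1 XOR 0 = 1
  B[3] = 1 XOR 0 = 1
  B[4] = 1 XOR 1 = 0
  B[5] = 0 XOR 1 = 1
  B[6] = 1 XOR 0 = 1
  B[7] = 1 XOR 0 = 1
  B[8] = 1 XOR 0 = 1
= 111101111 (495 decimal)


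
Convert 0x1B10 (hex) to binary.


Each hex digit → 4 binary bits:
  1 = 0001
  B = 1011
  1 = 0001
  0 = 0000
Concatenate: 0001 1011 0001 0000
= 0001101100010000


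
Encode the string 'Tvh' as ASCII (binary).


String: 'Tvh'  (3 characters)
Per-character ASCII lookup:
  'T': uppercase starts at 65: 'T' = 65 + 19 = 84 → 1010100
  'v': lowercase starts at 97: 'v' = 97 + 21 = 118 → 1110110
  'h': lowercase starts at 97: 'h' = 97 + 7 = 104 → 1101000
= 1010100 1110110 1101000


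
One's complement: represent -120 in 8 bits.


Original: 01111000
Invert all bits:
  bit 0: 0 → 1
  bit 1: 1 → 0
  bit 2: 1 → 0
  bit 3: 1 → 0
  bit 4: 1 → 0
  bit 5: 0 → 1
  bit 6: 0 → 1
  bit 7: 0 → 1
= 10000111


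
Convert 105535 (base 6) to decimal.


Positional values (base 6):
  5 × 6^0 = 5 × 1 = 5
  3 × 6^1 = 3 × 6 = 18
  5 × 6^2 = 5 × 36 = 180
  5 × 6^3 = 5 × 216 = 1080
  0 × 6^4 = 0 × 1296 = 0
  1 × 6^5 = 1 × 7776 = 7776
Sum = 5 + 18 + 180 + 1080 + 0 + 7776
= 9059


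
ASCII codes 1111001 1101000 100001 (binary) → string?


Codes (binary): 1111001 1101000 100001
Per-code ASCII lookup:
  1111001 = 121  (range 97-122: lowercase, 121 - 97 = 24) → 'y'
  1101000 = 104  (range 97-122: lowercase, 104 - 97 = 7) → 'h'
  100001 = 33  (special character) → '!'
= 'yh!'


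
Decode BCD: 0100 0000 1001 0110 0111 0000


Each 4-bit group → digit:
  0100 → 4
  0000 → 0
  1001 → 9
  0110 → 6
  0111 → 7
  0000 → 0
= 409670


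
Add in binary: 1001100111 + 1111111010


Align and add column by column (LSB to MSB, carry propagating):
  01001100111
+ 01111111010
  -----------
  col 0: 1 + 0 + 0 (carry in) = 1 → bit 1, carry out 0
  col 1: 1 + 1 + 0 (carry in) = 2 → bit 0, carry out 1
  col 2: 1 + 0 + 1 (carry in) = 2 → bit 0, carry out 1
  col 3: 0 + 1 + 1 (carry in) = 2 → bit 0, carry out 1
  col 4: 0 + 1 + 1 (carry in) = 2 → bit 0, carry out 1
  col 5: 1 + 1 + 1 (carry in) = 3 → bit 1, carry out 1
  col 6: 1 + 1 + 1 (carry in) = 3 → bit 1, carry out 1
  col 7: 0 + 1 + 1 (carry in) = 2 → bit 0, carry out 1
  col 8: 0 + 1 + 1 (carry in) = 2 → bit 0, carry out 1
  col 9: 1 + 1 + 1 (carry in) = 3 → bit 1, carry out 1
  col 10: 0 + 0 + 1 (carry in) = 1 → bit 1, carry out 0
Reading bits MSB→LSB: 11001100001
Strip leading zeros: 11001100001
= 11001100001


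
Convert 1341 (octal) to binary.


Each octal digit → 3 binary bits:
  1 = 001
  3 = 011
  4 = 100
  1 = 001
Concatenate: 001 011 100 001
= 001011100001


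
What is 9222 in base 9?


Divide by 9 repeatedly:
9222 ÷ 9 = 1024 remainder 6
1024 ÷ 9 = 113 remainder 7
113 ÷ 9 = 12 remainder 5
12 ÷ 9 = 1 remainder 3
1 ÷ 9 = 0 remainder 1
Reading remainders bottom-up:
= 13576


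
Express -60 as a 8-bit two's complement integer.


Original: 00111100
Step 1 - Invert all bits: 11000011
Step 2 - Add 1: 11000011 + 1
= 11000100 (represents -60)


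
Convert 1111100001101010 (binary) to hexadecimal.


Group into 4-bit nibbles: 1111100001101010
  1111 = F
  1000 = 8
  0110 = 6
  1010 = A
= 0xF86A


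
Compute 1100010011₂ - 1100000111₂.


Align and subtract column by column (LSB to MSB, borrowing when needed):
  1100010011
- 1100000111
  ----------
  col 0: (1 - 0 borrow-in) - 1 → 1 - 1 = 0, borrow out 0
  col 1: (1 - 0 borrow-in) - 1 → 1 - 1 = 0, borrow out 0
  col 2: (0 - 0 borrow-in) - 1 → borrow from next column: (0+2) - 1 = 1, borrow out 1
  col 3: (0 - 1 borrow-in) - 0 → borrow from next column: (-1+2) - 0 = 1, borrow out 1
  col 4: (1 - 1 borrow-in) - 0 → 0 - 0 = 0, borrow out 0
  col 5: (0 - 0 borrow-in) - 0 → 0 - 0 = 0, borrow out 0
  col 6: (0 - 0 borrow-in) - 0 → 0 - 0 = 0, borrow out 0
  col 7: (0 - 0 borrow-in) - 0 → 0 - 0 = 0, borrow out 0
  col 8: (1 - 0 borrow-in) - 1 → 1 - 1 = 0, borrow out 0
  col 9: (1 - 0 borrow-in) - 1 → 1 - 1 = 0, borrow out 0
Reading bits MSB→LSB: 0000001100
Strip leading zeros: 1100
= 1100


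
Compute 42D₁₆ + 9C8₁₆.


Align and add column by column (LSB to MSB, each column mod 16 with carry):
  042D
+ 09C8
  ----
  col 0: D(13) + 8(8) + 0 (carry in) = 21 → 5(5), carry out 1
  col 1: 2(2) + C(12) + 1 (carry in) = 15 → F(15), carry out 0
  col 2: 4(4) + 9(9) + 0 (carry in) = 13 → D(13), carry out 0
  col 3: 0(0) + 0(0) + 0 (carry in) = 0 → 0(0), carry out 0
Reading digits MSB→LSB: 0DF5
Strip leading zeros: DF5
= 0xDF5


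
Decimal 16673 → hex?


Divide by 16 repeatedly:
16673 ÷ 16 = 1042 remainder 1 (1)
1042 ÷ 16 = 65 remainder 2 (2)
65 ÷ 16 = 4 remainder 1 (1)
4 ÷ 16 = 0 remainder 4 (4)
Reading remainders bottom-up:
= 0x4121


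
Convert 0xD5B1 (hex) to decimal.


Positional values:
Position 0: 1 × 16^0 = 1 × 1 = 1
Position 1: B × 16^1 = 11 × 16 = 176
Position 2: 5 × 16^2 = 5 × 256 = 1280
Position 3: D × 16^3 = 13 × 4096 = 53248
Sum = 1 + 176 + 1280 + 53248
= 54705


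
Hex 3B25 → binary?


Each hex digit → 4 binary bits:
  3 = 0011
  B = 1011
  2 = 0010
  5 = 0101
Concatenate: 0011 1011 0010 0101
= 0011101100100101


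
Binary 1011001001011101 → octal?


Group into 3-bit groups: 001011001001011101
  001 = 1
  011 = 3
  001 = 1
  001 = 1
  011 = 3
  101 = 5
= 0o131135


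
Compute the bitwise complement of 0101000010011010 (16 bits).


Original: 0101000010011010
Invert all bits:
  bit 0: 0 → 1
  bit 1: 1 → 0
  bit 2: 0 → 1
  bit 3: 1 → 0
  bit 4: 0 → 1
  bit 5: 0 → 1
  bit 6: 0 → 1
  bit 7: 0 → 1
  bit 8: 1 → 0
  bit 9: 0 → 1
  bit 10: 0 → 1
  bit 11: 1 → 0
  bit 12: 1 → 0
  bit 13: 0 → 1
  bit 14: 1 → 0
  bit 15: 0 → 1
= 1010111101100101


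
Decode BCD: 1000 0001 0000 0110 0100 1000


Each 4-bit group → digit:
  1000 → 8
  0001 → 1
  0000 → 0
  0110 → 6
  0100 → 4
  1000 → 8
= 810648


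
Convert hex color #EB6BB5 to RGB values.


Hex: #EB6BB5
R = EB₁₆ = 235
G = 6B₁₆ = 107
B = B5₁₆ = 181
= RGB(235, 107, 181)


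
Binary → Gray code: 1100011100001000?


Binary: 1100011100001000
Gray code: G = B XOR (B >> 1)
B >> 1 = 0110001110000100
1100011100001000 XOR 0110001110000100:
  1 XOR 0 = 1
  1 XOR 1 = 0
  0 XOR 1 = 1
  0 XOR 0 = 0
  0 XOR 0 = 0
  1 XOR 0 = 1
  1 XOR 1 = 0
  1 XOR 1 = 0
  0 XOR 1 = 1
  0 XOR 0 = 0
  0 XOR 0 = 0
  0 XOR 0 = 0
  1 XOR 0 = 1
  0 XOR 1 = 1
  0 XOR 0 = 0
  0 XOR 0 = 0
= 1010010010001100


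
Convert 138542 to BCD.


Each digit → 4-bit binary:
  1 → 0001
  3 → 0011
  8 → 1000
  5 → 0101
  4 → 0100
  2 → 0010
= 0001 0011 1000 0101 0100 0010


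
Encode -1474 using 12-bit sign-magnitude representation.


Sign bit: 1 (negative)
Magnitude: 1474 = 10111000010
= 110111000010


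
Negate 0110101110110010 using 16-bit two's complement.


Original: 0110101110110010
Step 1 - Invert all bits: 1001010001001101
Step 2 - Add 1: 1001010001001101 + 1
= 1001010001001110 (represents -27570)


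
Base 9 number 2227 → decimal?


Positional values (base 9):
  7 × 9^0 = 7 × 1 = 7
  2 × 9^1 = 2 × 9 = 18
  2 × 9^2 = 2 × 81 = 162
  2 × 9^3 = 2 × 729 = 1458
Sum = 7 + 18 + 162 + 1458
= 1645


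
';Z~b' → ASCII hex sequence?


String: ';Z~b'  (4 characters)
Per-character ASCII lookup:
  ';': special character: ';' = 59 → 0x3B
  'Z': uppercase starts at 65: 'Z' = 65 + 25 = 90 → 0x5A
  '~': special character: '~' = 126 → 0x7E
  'b': lowercase starts at 97: 'b' = 97 + 1 = 98 → 0x62
= 0x3B 0x5A 0x7E 0x62


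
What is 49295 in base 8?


Divide by 8 repeatedly:
49295 ÷ 8 = 6161 remainder 7
6161 ÷ 8 = 770 remainder 1
770 ÷ 8 = 96 remainder 2
96 ÷ 8 = 12 remainder 0
12 ÷ 8 = 1 remainder 4
1 ÷ 8 = 0 remainder 1
Reading remainders bottom-up:
= 0o140217


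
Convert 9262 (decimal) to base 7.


Divide by 7 repeatedly:
9262 ÷ 7 = 1323 remainder 1
1323 ÷ 7 = 189 remainder 0
189 ÷ 7 = 27 remainder 0
27 ÷ 7 = 3 remainder 6
3 ÷ 7 = 0 remainder 3
Reading remainders bottom-up:
= 36001


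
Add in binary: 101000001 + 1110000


Align and add column by column (LSB to MSB, carry propagating):
  0101000001
+ 0001110000
  ----------
  col 0: 1 + 0 + 0 (carry in) = 1 → bit 1, carry out 0
  col 1: 0 + 0 + 0 (carry in) = 0 → bit 0, carry out 0
  col 2: 0 + 0 + 0 (carry in) = 0 → bit 0, carry out 0
  col 3: 0 + 0 + 0 (carry in) = 0 → bit 0, carry out 0
  col 4: 0 + 1 + 0 (carry in) = 1 → bit 1, carry out 0
  col 5: 0 + 1 + 0 (carry in) = 1 → bit 1, carry out 0
  col 6: 1 + 1 + 0 (carry in) = 2 → bit 0, carry out 1
  col 7: 0 + 0 + 1 (carry in) = 1 → bit 1, carry out 0
  col 8: 1 + 0 + 0 (carry in) = 1 → bit 1, carry out 0
  col 9: 0 + 0 + 0 (carry in) = 0 → bit 0, carry out 0
Reading bits MSB→LSB: 0110110001
Strip leading zeros: 110110001
= 110110001


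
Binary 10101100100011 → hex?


Group into 4-bit nibbles: 0010101100100011
  0010 = 2
  1011 = B
  0010 = 2
  0011 = 3
= 0x2B23


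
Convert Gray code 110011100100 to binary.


Gray code: 110011100100
MSB stays the same: 1
Each subsequent bit = prev_binary XOR current_gray:
  B[1] = 1 XOR 1 = 0
  B[2] = 0 XOR 0 = 0
  B[3] = 0 XOR 0 = 0
  B[4] = 0 XOR 1 = 1
  B[5] = 1 XOR 1 = 0
  B[6] = 0 XOR 1 = 1
  B[7] = 1 XOR 0 = 1
  B[8] = 1 XOR 0 = 1
  B[9] = 1 XOR 1 = 0
  B[10] = 0 XOR 0 = 0
  B[11] = 0 XOR 0 = 0
= 100010111000 (2232 decimal)


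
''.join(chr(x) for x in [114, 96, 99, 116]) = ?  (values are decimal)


Codes (decimal): 114 96 99 116
Per-code ASCII lookup:
  114  (range 97-122: lowercase, 114 - 97 = 17) → 'r'
  96  (special character) → '`'
  99  (range 97-122: lowercase, 99 - 97 = 2) → 'c'
  116  (range 97-122: lowercase, 116 - 97 = 19) → 't'
= 'r`ct'


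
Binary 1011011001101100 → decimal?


Positional values:
Bit 2: 1 × 2^2 = 4
Bit 3: 1 × 2^3 = 8
Bit 5: 1 × 2^5 = 32
Bit 6: 1 × 2^6 = 64
Bit 9: 1 × 2^9 = 512
Bit 10: 1 × 2^10 = 1024
Bit 12: 1 × 2^12 = 4096
Bit 13: 1 × 2^13 = 8192
Bit 15: 1 × 2^15 = 32768
Sum = 4 + 8 + 32 + 64 + 512 + 1024 + 4096 + 8192 + 32768
= 46700


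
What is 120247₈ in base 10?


Positional values:
Position 0: 7 × 8^0 = 7
Position 1: 4 × 8^1 = 32
Position 2: 2 × 8^2 = 128
Position 3: 0 × 8^3 = 0
Position 4: 2 × 8^4 = 8192
Position 5: 1 × 8^5 = 32768
Sum = 7 + 32 + 128 + 0 + 8192 + 32768
= 41127


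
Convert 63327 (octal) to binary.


Each octal digit → 3 binary bits:
  6 = 110
  3 = 011
  3 = 011
  2 = 010
  7 = 111
Concatenate: 110 011 011 010 111
= 110011011010111


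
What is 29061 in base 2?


Divide by 2 repeatedly:
29061 ÷ 2 = 14530 remainder 1
14530 ÷ 2 = 7265 remainder 0
7265 ÷ 2 = 3632 remainder 1
3632 ÷ 2 = 1816 remainder 0
1816 ÷ 2 = 908 remainder 0
908 ÷ 2 = 454 remainder 0
454 ÷ 2 = 227 remainder 0
227 ÷ 2 = 113 remainder 1
113 ÷ 2 = 56 remainder 1
56 ÷ 2 = 28 remainder 0
28 ÷ 2 = 14 remainder 0
14 ÷ 2 = 7 remainder 0
7 ÷ 2 = 3 remainder 1
3 ÷ 2 = 1 remainder 1
1 ÷ 2 = 0 remainder 1
Reading remainders bottom-up:
= 111000110000101


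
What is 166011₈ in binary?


Each octal digit → 3 binary bits:
  1 = 001
  6 = 110
  6 = 110
  0 = 000
  1 = 001
  1 = 001
Concatenate: 001 110 110 000 001 001
= 001110110000001001


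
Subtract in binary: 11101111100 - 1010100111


Align and subtract column by column (LSB to MSB, borrowing when needed):
  11101111100
- 01010100111
  -----------
  col 0: (0 - 0 borrow-in) - 1 → borrow from next column: (0+2) - 1 = 1, borrow out 1
  col 1: (0 - 1 borrow-in) - 1 → borrow from next column: (-1+2) - 1 = 0, borrow out 1
  col 2: (1 - 1 borrow-in) - 1 → borrow from next column: (0+2) - 1 = 1, borrow out 1
  col 3: (1 - 1 borrow-in) - 0 → 0 - 0 = 0, borrow out 0
  col 4: (1 - 0 borrow-in) - 0 → 1 - 0 = 1, borrow out 0
  col 5: (1 - 0 borrow-in) - 1 → 1 - 1 = 0, borrow out 0
  col 6: (1 - 0 borrow-in) - 0 → 1 - 0 = 1, borrow out 0
  col 7: (0 - 0 borrow-in) - 1 → borrow from next column: (0+2) - 1 = 1, borrow out 1
  col 8: (1 - 1 borrow-in) - 0 → 0 - 0 = 0, borrow out 0
  col 9: (1 - 0 borrow-in) - 1 → 1 - 1 = 0, borrow out 0
  col 10: (1 - 0 borrow-in) - 0 → 1 - 0 = 1, borrow out 0
Reading bits MSB→LSB: 10011010101
Strip leading zeros: 10011010101
= 10011010101


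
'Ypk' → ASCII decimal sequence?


String: 'Ypk'  (3 characters)
Per-character ASCII lookup:
  'Y': uppercase starts at 65: 'Y' = 65 + 24 = 89
  'p': lowercase starts at 97: 'p' = 97 + 15 = 112
  'k': lowercase starts at 97: 'k' = 97 + 10 = 107
= 89 112 107


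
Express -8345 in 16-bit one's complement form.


Original: 0010000010011001
Invert all bits:
  bit 0: 0 → 1
  bit 1: 0 → 1
  bit 2: 1 → 0
  bit 3: 0 → 1
  bit 4: 0 → 1
  bit 5: 0 → 1
  bit 6: 0 → 1
  bit 7: 0 → 1
  bit 8: 1 → 0
  bit 9: 0 → 1
  bit 10: 0 → 1
  bit 11: 1 → 0
  bit 12: 1 → 0
  bit 13: 0 → 1
  bit 14: 0 → 1
  bit 15: 1 → 0
= 1101111101100110


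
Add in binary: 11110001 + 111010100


Align and add column by column (LSB to MSB, carry propagating):
  0011110001
+ 0111010100
  ----------
  col 0: 1 + 0 + 0 (carry in) = 1 → bit 1, carry out 0
  col 1: 0 + 0 + 0 (carry in) = 0 → bit 0, carry out 0
  col 2: 0 + 1 + 0 (carry in) = 1 → bit 1, carry out 0
  col 3: 0 + 0 + 0 (carry in) = 0 → bit 0, carry out 0
  col 4: 1 + 1 + 0 (carry in) = 2 → bit 0, carry out 1
  col 5: 1 + 0 + 1 (carry in) = 2 → bit 0, carry out 1
  col 6: 1 + 1 + 1 (carry in) = 3 → bit 1, carry out 1
  col 7: 1 + 1 + 1 (carry in) = 3 → bit 1, carry out 1
  col 8: 0 + 1 + 1 (carry in) = 2 → bit 0, carry out 1
  col 9: 0 + 0 + 1 (carry in) = 1 → bit 1, carry out 0
Reading bits MSB→LSB: 1011000101
Strip leading zeros: 1011000101
= 1011000101


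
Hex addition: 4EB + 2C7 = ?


Align and add column by column (LSB to MSB, each column mod 16 with carry):
  04EB
+ 02C7
  ----
  col 0: B(11) + 7(7) + 0 (carry in) = 18 → 2(2), carry out 1
  col 1: E(14) + C(12) + 1 (carry in) = 27 → B(11), carry out 1
  col 2: 4(4) + 2(2) + 1 (carry in) = 7 → 7(7), carry out 0
  col 3: 0(0) + 0(0) + 0 (carry in) = 0 → 0(0), carry out 0
Reading digits MSB→LSB: 07B2
Strip leading zeros: 7B2
= 0x7B2


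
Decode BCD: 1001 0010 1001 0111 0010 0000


Each 4-bit group → digit:
  1001 → 9
  0010 → 2
  1001 → 9
  0111 → 7
  0010 → 2
  0000 → 0
= 929720


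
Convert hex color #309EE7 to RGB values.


Hex: #309EE7
R = 30₁₆ = 48
G = 9E₁₆ = 158
B = E7₁₆ = 231
= RGB(48, 158, 231)


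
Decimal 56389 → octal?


Divide by 8 repeatedly:
56389 ÷ 8 = 7048 remainder 5
7048 ÷ 8 = 881 remainder 0
881 ÷ 8 = 110 remainder 1
110 ÷ 8 = 13 remainder 6
13 ÷ 8 = 1 remainder 5
1 ÷ 8 = 0 remainder 1
Reading remainders bottom-up:
= 0o156105


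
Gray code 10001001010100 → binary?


Gray code: 10001001010100
MSB stays the same: 1
Each subsequent bit = prev_binary XOR current_gray:
  B[1] = 1 XOR 0 = 1
  B[2] = 1 XOR 0 = 1
  B[3] = 1 XOR 0 = 1
  B[4] = 1 XOR 1 = 0
  B[5] = 0 XOR 0 = 0
  B[6] = 0 XOR 0 = 0
  B[7] = 0 XOR 1 = 1
  B[8] = 1 XOR 0 = 1
  B[9] = 1 XOR 1 = 0
  B[10] = 0 XOR 0 = 0
  B[11] = 0 XOR 1 = 1
  B[12] = 1 XOR 0 = 1
  B[13] = 1 XOR 0 = 1
= 11110001100111 (15463 decimal)


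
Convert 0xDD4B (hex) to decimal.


Positional values:
Position 0: B × 16^0 = 11 × 1 = 11
Position 1: 4 × 16^1 = 4 × 16 = 64
Position 2: D × 16^2 = 13 × 256 = 3328
Position 3: D × 16^3 = 13 × 4096 = 53248
Sum = 11 + 64 + 3328 + 53248
= 56651


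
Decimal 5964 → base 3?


Divide by 3 repeatedly:
5964 ÷ 3 = 1988 remainder 0
1988 ÷ 3 = 662 remainder 2
662 ÷ 3 = 220 remainder 2
220 ÷ 3 = 73 remainder 1
73 ÷ 3 = 24 remainder 1
24 ÷ 3 = 8 remainder 0
8 ÷ 3 = 2 remainder 2
2 ÷ 3 = 0 remainder 2
Reading remainders bottom-up:
= 22011220


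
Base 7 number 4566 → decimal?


Positional values (base 7):
  6 × 7^0 = 6 × 1 = 6
  6 × 7^1 = 6 × 7 = 42
  5 × 7^2 = 5 × 49 = 245
  4 × 7^3 = 4 × 343 = 1372
Sum = 6 + 42 + 245 + 1372
= 1665


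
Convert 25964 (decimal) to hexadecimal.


Divide by 16 repeatedly:
25964 ÷ 16 = 1622 remainder 12 (C)
1622 ÷ 16 = 101 remainder 6 (6)
101 ÷ 16 = 6 remainder 5 (5)
6 ÷ 16 = 0 remainder 6 (6)
Reading remainders bottom-up:
= 0x656C


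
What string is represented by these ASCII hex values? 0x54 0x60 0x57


Codes (hex): 0x54 0x60 0x57
Per-code ASCII lookup:
  0x54 = 84  (range 65-90: uppercase, 84 - 65 = 19) → 'T'
  0x60 = 96  (special character) → '`'
  0x57 = 87  (range 65-90: uppercase, 87 - 65 = 22) → 'W'
= 'T`W'


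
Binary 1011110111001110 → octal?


Group into 3-bit groups: 001011110111001110
  001 = 1
  011 = 3
  110 = 6
  111 = 7
  001 = 1
  110 = 6
= 0o136716


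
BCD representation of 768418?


Each digit → 4-bit binary:
  7 → 0111
  6 → 0110
  8 → 1000
  4 → 0100
  1 → 0001
  8 → 1000
= 0111 0110 1000 0100 0001 1000


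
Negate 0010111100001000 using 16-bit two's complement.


Original: 0010111100001000
Step 1 - Invert all bits: 1101000011110111
Step 2 - Add 1: 1101000011110111 + 1
= 1101000011111000 (represents -12040)


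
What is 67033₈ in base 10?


Positional values:
Position 0: 3 × 8^0 = 3
Position 1: 3 × 8^1 = 24
Position 2: 0 × 8^2 = 0
Position 3: 7 × 8^3 = 3584
Position 4: 6 × 8^4 = 24576
Sum = 3 + 24 + 0 + 3584 + 24576
= 28187


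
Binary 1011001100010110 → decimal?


Positional values:
Bit 1: 1 × 2^1 = 2
Bit 2: 1 × 2^2 = 4
Bit 4: 1 × 2^4 = 16
Bit 8: 1 × 2^8 = 256
Bit 9: 1 × 2^9 = 512
Bit 12: 1 × 2^12 = 4096
Bit 13: 1 × 2^13 = 8192
Bit 15: 1 × 2^15 = 32768
Sum = 2 + 4 + 16 + 256 + 512 + 4096 + 8192 + 32768
= 45846


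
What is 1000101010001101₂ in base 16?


Group into 4-bit nibbles: 1000101010001101
  1000 = 8
  1010 = A
  1000 = 8
  1101 = D
= 0x8A8D


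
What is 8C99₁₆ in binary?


Each hex digit → 4 binary bits:
  8 = 1000
  C = 1100
  9 = 1001
  9 = 1001
Concatenate: 1000 1100 1001 1001
= 1000110010011001


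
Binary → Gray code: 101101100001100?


Binary: 101101100001100
Gray code: G = B XOR (B >> 1)
B >> 1 = 010110110000110
101101100001100 XOR 010110110000110:
  1 XOR 0 = 1
  0 XOR 1 = 1
  1 XOR 0 = 1
  1 XOR 1 = 0
  0 XOR 1 = 1
  1 XOR 0 = 1
  1 XOR 1 = 0
  0 XOR 1 = 1
  0 XOR 0 = 0
  0 XOR 0 = 0
  0 XOR 0 = 0
  1 XOR 0 = 1
  1 XOR 1 = 0
  0 XOR 1 = 1
  0 XOR 0 = 0
= 111011010001010


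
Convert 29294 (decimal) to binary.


Divide by 2 repeatedly:
29294 ÷ 2 = 14647 remainder 0
14647 ÷ 2 = 7323 remainder 1
7323 ÷ 2 = 3661 remainder 1
3661 ÷ 2 = 1830 remainder 1
1830 ÷ 2 = 915 remainder 0
915 ÷ 2 = 457 remainder 1
457 ÷ 2 = 228 remainder 1
228 ÷ 2 = 114 remainder 0
114 ÷ 2 = 57 remainder 0
57 ÷ 2 = 28 remainder 1
28 ÷ 2 = 14 remainder 0
14 ÷ 2 = 7 remainder 0
7 ÷ 2 = 3 remainder 1
3 ÷ 2 = 1 remainder 1
1 ÷ 2 = 0 remainder 1
Reading remainders bottom-up:
= 111001001101110


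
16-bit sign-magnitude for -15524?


Sign bit: 1 (negative)
Magnitude: 15524 = 011110010100100
= 1011110010100100


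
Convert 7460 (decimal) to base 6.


Divide by 6 repeatedly:
7460 ÷ 6 = 1243 remainder 2
1243 ÷ 6 = 207 remainder 1
207 ÷ 6 = 34 remainder 3
34 ÷ 6 = 5 remainder 4
5 ÷ 6 = 0 remainder 5
Reading remainders bottom-up:
= 54312


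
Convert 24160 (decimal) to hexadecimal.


Divide by 16 repeatedly:
24160 ÷ 16 = 1510 remainder 0 (0)
1510 ÷ 16 = 94 remainder 6 (6)
94 ÷ 16 = 5 remainder 14 (E)
5 ÷ 16 = 0 remainder 5 (5)
Reading remainders bottom-up:
= 0x5E60


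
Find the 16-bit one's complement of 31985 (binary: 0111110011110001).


Original: 0111110011110001
Invert all bits:
  bit 0: 0 → 1
  bit 1: 1 → 0
  bit 2: 1 → 0
  bit 3: 1 → 0
  bit 4: 1 → 0
  bit 5: 1 → 0
  bit 6: 0 → 1
  bit 7: 0 → 1
  bit 8: 1 → 0
  bit 9: 1 → 0
  bit 10: 1 → 0
  bit 11: 1 → 0
  bit 12: 0 → 1
  bit 13: 0 → 1
  bit 14: 0 → 1
  bit 15: 1 → 0
= 1000001100001110


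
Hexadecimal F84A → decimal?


Positional values:
Position 0: A × 16^0 = 10 × 1 = 10
Position 1: 4 × 16^1 = 4 × 16 = 64
Position 2: 8 × 16^2 = 8 × 256 = 2048
Position 3: F × 16^3 = 15 × 4096 = 61440
Sum = 10 + 64 + 2048 + 61440
= 63562


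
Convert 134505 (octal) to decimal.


Positional values:
Position 0: 5 × 8^0 = 5
Position 1: 0 × 8^1 = 0
Position 2: 5 × 8^2 = 320
Position 3: 4 × 8^3 = 2048
Position 4: 3 × 8^4 = 12288
Position 5: 1 × 8^5 = 32768
Sum = 5 + 0 + 320 + 2048 + 12288 + 32768
= 47429


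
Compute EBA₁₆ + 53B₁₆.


Align and add column by column (LSB to MSB, each column mod 16 with carry):
  0EBA
+ 053B
  ----
  col 0: A(10) + B(11) + 0 (carry in) = 21 → 5(5), carry out 1
  col 1: B(11) + 3(3) + 1 (carry in) = 15 → F(15), carry out 0
  col 2: E(14) + 5(5) + 0 (carry in) = 19 → 3(3), carry out 1
  col 3: 0(0) + 0(0) + 1 (carry in) = 1 → 1(1), carry out 0
Reading digits MSB→LSB: 13F5
Strip leading zeros: 13F5
= 0x13F5


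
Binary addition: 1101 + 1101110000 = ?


Align and add column by column (LSB to MSB, carry propagating):
  00000001101
+ 01101110000
  -----------
  col 0: 1 + 0 + 0 (carry in) = 1 → bit 1, carry out 0
  col 1: 0 + 0 + 0 (carry in) = 0 → bit 0, carry out 0
  col 2: 1 + 0 + 0 (carry in) = 1 → bit 1, carry out 0
  col 3: 1 + 0 + 0 (carry in) = 1 → bit 1, carry out 0
  col 4: 0 + 1 + 0 (carry in) = 1 → bit 1, carry out 0
  col 5: 0 + 1 + 0 (carry in) = 1 → bit 1, carry out 0
  col 6: 0 + 1 + 0 (carry in) = 1 → bit 1, carry out 0
  col 7: 0 + 0 + 0 (carry in) = 0 → bit 0, carry out 0
  col 8: 0 + 1 + 0 (carry in) = 1 → bit 1, carry out 0
  col 9: 0 + 1 + 0 (carry in) = 1 → bit 1, carry out 0
  col 10: 0 + 0 + 0 (carry in) = 0 → bit 0, carry out 0
Reading bits MSB→LSB: 01101111101
Strip leading zeros: 1101111101
= 1101111101


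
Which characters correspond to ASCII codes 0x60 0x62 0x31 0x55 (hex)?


Codes (hex): 0x60 0x62 0x31 0x55
Per-code ASCII lookup:
  0x60 = 96  (special character) → '`'
  0x62 = 98  (range 97-122: lowercase, 98 - 97 = 1) → 'b'
  0x31 = 49  (range 48-57: digits, 49 - 48 = 1) → '1'
  0x55 = 85  (range 65-90: uppercase, 85 - 65 = 20) → 'U'
= '`b1U'


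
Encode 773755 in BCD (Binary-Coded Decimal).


Each digit → 4-bit binary:
  7 → 0111
  7 → 0111
  3 → 0011
  7 → 0111
  5 → 0101
  5 → 0101
= 0111 0111 0011 0111 0101 0101


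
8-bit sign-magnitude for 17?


Sign bit: 0 (positive)
Magnitude: 17 = 0010001
= 00010001


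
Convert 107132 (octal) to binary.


Each octal digit → 3 binary bits:
  1 = 001
  0 = 000
  7 = 111
  1 = 001
  3 = 011
  2 = 010
Concatenate: 001 000 111 001 011 010
= 001000111001011010


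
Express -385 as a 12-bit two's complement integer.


Original: 000110000001
Step 1 - Invert all bits: 111001111110
Step 2 - Add 1: 111001111110 + 1
= 111001111111 (represents -385)


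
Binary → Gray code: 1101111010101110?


Binary: 1101111010101110
Gray code: G = B XOR (B >> 1)
B >> 1 = 0110111101010111
1101111010101110 XOR 0110111101010111:
  1 XOR 0 = 1
  1 XOR 1 = 0
  0 XOR 1 = 1
  1 XOR 0 = 1
  1 XOR 1 = 0
  1 XOR 1 = 0
  1 XOR 1 = 0
  0 XOR 1 = 1
  1 XOR 0 = 1
  0 XOR 1 = 1
  1 XOR 0 = 1
  0 XOR 1 = 1
  1 XOR 0 = 1
  1 XOR 1 = 0
  1 XOR 1 = 0
  0 XOR 1 = 1
= 1011000111111001


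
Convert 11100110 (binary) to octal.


Group into 3-bit groups: 011100110
  011 = 3
  100 = 4
  110 = 6
= 0o346


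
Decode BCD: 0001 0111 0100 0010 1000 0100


Each 4-bit group → digit:
  0001 → 1
  0111 → 7
  0100 → 4
  0010 → 2
  1000 → 8
  0100 → 4
= 174284


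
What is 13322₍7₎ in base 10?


Positional values (base 7):
  2 × 7^0 = 2 × 1 = 2
  2 × 7^1 = 2 × 7 = 14
  3 × 7^2 = 3 × 49 = 147
  3 × 7^3 = 3 × 343 = 1029
  1 × 7^4 = 1 × 2401 = 2401
Sum = 2 + 14 + 147 + 1029 + 2401
= 3593


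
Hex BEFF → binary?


Each hex digit → 4 binary bits:
  B = 1011
  E = 1110
  F = 1111
  F = 1111
Concatenate: 1011 1110 1111 1111
= 1011111011111111


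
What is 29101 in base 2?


Divide by 2 repeatedly:
29101 ÷ 2 = 14550 remainder 1
14550 ÷ 2 = 7275 remainder 0
7275 ÷ 2 = 3637 remainder 1
3637 ÷ 2 = 1818 remainder 1
1818 ÷ 2 = 909 remainder 0
909 ÷ 2 = 454 remainder 1
454 ÷ 2 = 227 remainder 0
227 ÷ 2 = 113 remainder 1
113 ÷ 2 = 56 remainder 1
56 ÷ 2 = 28 remainder 0
28 ÷ 2 = 14 remainder 0
14 ÷ 2 = 7 remainder 0
7 ÷ 2 = 3 remainder 1
3 ÷ 2 = 1 remainder 1
1 ÷ 2 = 0 remainder 1
Reading remainders bottom-up:
= 111000110101101


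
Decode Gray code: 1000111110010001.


Gray code: 1000111110010001
MSB stays the same: 1
Each subsequent bit = prev_binary XOR current_gray:
  B[1] = 1 XOR 0 = 1
  B[2] = 1 XOR 0 = 1
  B[3] = 1 XOR 0 = 1
  B[4] = 1 XOR 1 = 0
  B[5] = 0 XOR 1 = 1
  B[6] = 1 XOR 1 = 0
  B[7] = 0 XOR 1 = 1
  B[8] = 1 XOR 1 = 0
  B[9] = 0 XOR 0 = 0
  B[10] = 0 XOR 0 = 0
  B[11] = 0 XOR 1 = 1
  B[12] = 1 XOR 0 = 1
  B[13] = 1 XOR 0 = 1
  B[14] = 1 XOR 0 = 1
  B[15] = 1 XOR 1 = 0
= 1111010100011110 (62750 decimal)


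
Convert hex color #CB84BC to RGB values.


Hex: #CB84BC
R = CB₁₆ = 203
G = 84₁₆ = 132
B = BC₁₆ = 188
= RGB(203, 132, 188)


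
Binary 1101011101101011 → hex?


Group into 4-bit nibbles: 1101011101101011
  1101 = D
  0111 = 7
  0110 = 6
  1011 = B
= 0xD76B


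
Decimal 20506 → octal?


Divide by 8 repeatedly:
20506 ÷ 8 = 2563 remainder 2
2563 ÷ 8 = 320 remainder 3
320 ÷ 8 = 40 remainder 0
40 ÷ 8 = 5 remainder 0
5 ÷ 8 = 0 remainder 5
Reading remainders bottom-up:
= 0o50032


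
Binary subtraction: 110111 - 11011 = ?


Align and subtract column by column (LSB to MSB, borrowing when needed):
  110111
- 011011
  ------
  col 0: (1 - 0 borrow-in) - 1 → 1 - 1 = 0, borrow out 0
  col 1: (1 - 0 borrow-in) - 1 → 1 - 1 = 0, borrow out 0
  col 2: (1 - 0 borrow-in) - 0 → 1 - 0 = 1, borrow out 0
  col 3: (0 - 0 borrow-in) - 1 → borrow from next column: (0+2) - 1 = 1, borrow out 1
  col 4: (1 - 1 borrow-in) - 1 → borrow from next column: (0+2) - 1 = 1, borrow out 1
  col 5: (1 - 1 borrow-in) - 0 → 0 - 0 = 0, borrow out 0
Reading bits MSB→LSB: 011100
Strip leading zeros: 11100
= 11100


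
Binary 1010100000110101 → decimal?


Positional values:
Bit 0: 1 × 2^0 = 1
Bit 2: 1 × 2^2 = 4
Bit 4: 1 × 2^4 = 16
Bit 5: 1 × 2^5 = 32
Bit 11: 1 × 2^11 = 2048
Bit 13: 1 × 2^13 = 8192
Bit 15: 1 × 2^15 = 32768
Sum = 1 + 4 + 16 + 32 + 2048 + 8192 + 32768
= 43061


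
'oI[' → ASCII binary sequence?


String: 'oI['  (3 characters)
Per-character ASCII lookup:
  'o': lowercase starts at 97: 'o' = 97 + 14 = 111 → 1101111
  'I': uppercase starts at 65: 'I' = 65 + 8 = 73 → 1001001
  '[': special character: '[' = 91 → 1011011
= 1101111 1001001 1011011


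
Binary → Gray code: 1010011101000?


Binary: 1010011101000
Gray code: G = B XOR (B >> 1)
B >> 1 = 0101001110100
1010011101000 XOR 0101001110100:
  1 XOR 0 = 1
  0 XOR 1 = 1
  1 XOR 0 = 1
  0 XOR 1 = 1
  0 XOR 0 = 0
  1 XOR 0 = 1
  1 XOR 1 = 0
  1 XOR 1 = 0
  0 XOR 1 = 1
  1 XOR 0 = 1
  0 XOR 1 = 1
  0 XOR 0 = 0
  0 XOR 0 = 0
= 1111010011100


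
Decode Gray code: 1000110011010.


Gray code: 1000110011010
MSB stays the same: 1
Each subsequent bit = prev_binary XOR current_gray:
  B[1] = 1 XOR 0 = 1
  B[2] = 1 XOR 0 = 1
  B[3] = 1 XOR 0 = 1
  B[4] = 1 XOR 1 = 0
  B[5] = 0 XOR 1 = 1
  B[6] = 1 XOR 0 = 1
  B[7] = 1 XOR 0 = 1
  B[8] = 1 XOR 1 = 0
  B[9] = 0 XOR 1 = 1
  B[10] = 1 XOR 0 = 1
  B[11] = 1 XOR 1 = 0
  B[12] = 0 XOR 0 = 0
= 1111011101100 (7916 decimal)


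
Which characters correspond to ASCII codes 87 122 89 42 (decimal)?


Codes (decimal): 87 122 89 42
Per-code ASCII lookup:
  87  (range 65-90: uppercase, 87 - 65 = 22) → 'W'
  122  (range 97-122: lowercase, 122 - 97 = 25) → 'z'
  89  (range 65-90: uppercase, 89 - 65 = 24) → 'Y'
  42  (special character) → '*'
= 'WzY*'


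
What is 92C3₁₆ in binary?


Each hex digit → 4 binary bits:
  9 = 1001
  2 = 0010
  C = 1100
  3 = 0011
Concatenate: 1001 0010 1100 0011
= 1001001011000011


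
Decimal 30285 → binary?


Divide by 2 repeatedly:
30285 ÷ 2 = 15142 remainder 1
15142 ÷ 2 = 7571 remainder 0
7571 ÷ 2 = 3785 remainder 1
3785 ÷ 2 = 1892 remainder 1
1892 ÷ 2 = 946 remainder 0
946 ÷ 2 = 473 remainder 0
473 ÷ 2 = 236 remainder 1
236 ÷ 2 = 118 remainder 0
118 ÷ 2 = 59 remainder 0
59 ÷ 2 = 29 remainder 1
29 ÷ 2 = 14 remainder 1
14 ÷ 2 = 7 remainder 0
7 ÷ 2 = 3 remainder 1
3 ÷ 2 = 1 remainder 1
1 ÷ 2 = 0 remainder 1
Reading remainders bottom-up:
= 111011001001101


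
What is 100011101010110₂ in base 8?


Group into 3-bit groups: 100011101010110
  100 = 4
  011 = 3
  101 = 5
  010 = 2
  110 = 6
= 0o43526


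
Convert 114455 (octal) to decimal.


Positional values:
Position 0: 5 × 8^0 = 5
Position 1: 5 × 8^1 = 40
Position 2: 4 × 8^2 = 256
Position 3: 4 × 8^3 = 2048
Position 4: 1 × 8^4 = 4096
Position 5: 1 × 8^5 = 32768
Sum = 5 + 40 + 256 + 2048 + 4096 + 32768
= 39213


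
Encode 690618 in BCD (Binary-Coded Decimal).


Each digit → 4-bit binary:
  6 → 0110
  9 → 1001
  0 → 0000
  6 → 0110
  1 → 0001
  8 → 1000
= 0110 1001 0000 0110 0001 1000


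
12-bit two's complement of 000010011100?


Original: 000010011100
Step 1 - Invert all bits: 111101100011
Step 2 - Add 1: 111101100011 + 1
= 111101100100 (represents -156)


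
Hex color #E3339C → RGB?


Hex: #E3339C
R = E3₁₆ = 227
G = 33₁₆ = 51
B = 9C₁₆ = 156
= RGB(227, 51, 156)


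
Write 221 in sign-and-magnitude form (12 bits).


Sign bit: 0 (positive)
Magnitude: 221 = 00011011101
= 000011011101


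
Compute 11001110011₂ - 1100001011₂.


Align and subtract column by column (LSB to MSB, borrowing when needed):
  11001110011
- 01100001011
  -----------
  col 0: (1 - 0 borrow-in) - 1 → 1 - 1 = 0, borrow out 0
  col 1: (1 - 0 borrow-in) - 1 → 1 - 1 = 0, borrow out 0
  col 2: (0 - 0 borrow-in) - 0 → 0 - 0 = 0, borrow out 0
  col 3: (0 - 0 borrow-in) - 1 → borrow from next column: (0+2) - 1 = 1, borrow out 1
  col 4: (1 - 1 borrow-in) - 0 → 0 - 0 = 0, borrow out 0
  col 5: (1 - 0 borrow-in) - 0 → 1 - 0 = 1, borrow out 0
  col 6: (1 - 0 borrow-in) - 0 → 1 - 0 = 1, borrow out 0
  col 7: (0 - 0 borrow-in) - 0 → 0 - 0 = 0, borrow out 0
  col 8: (0 - 0 borrow-in) - 1 → borrow from next column: (0+2) - 1 = 1, borrow out 1
  col 9: (1 - 1 borrow-in) - 1 → borrow from next column: (0+2) - 1 = 1, borrow out 1
  col 10: (1 - 1 borrow-in) - 0 → 0 - 0 = 0, borrow out 0
Reading bits MSB→LSB: 01101101000
Strip leading zeros: 1101101000
= 1101101000


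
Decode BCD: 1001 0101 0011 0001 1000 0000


Each 4-bit group → digit:
  1001 → 9
  0101 → 5
  0011 → 3
  0001 → 1
  1000 → 8
  0000 → 0
= 953180


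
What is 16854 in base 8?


Divide by 8 repeatedly:
16854 ÷ 8 = 2106 remainder 6
2106 ÷ 8 = 263 remainder 2
263 ÷ 8 = 32 remainder 7
32 ÷ 8 = 4 remainder 0
4 ÷ 8 = 0 remainder 4
Reading remainders bottom-up:
= 0o40726


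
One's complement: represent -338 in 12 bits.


Original: 000101010010
Invert all bits:
  bit 0: 0 → 1
  bit 1: 0 → 1
  bit 2: 0 → 1
  bit 3: 1 → 0
  bit 4: 0 → 1
  bit 5: 1 → 0
  bit 6: 0 → 1
  bit 7: 1 → 0
  bit 8: 0 → 1
  bit 9: 0 → 1
  bit 10: 1 → 0
  bit 11: 0 → 1
= 111010101101


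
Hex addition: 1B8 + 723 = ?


Align and add column by column (LSB to MSB, each column mod 16 with carry):
  01B8
+ 0723
  ----
  col 0: 8(8) + 3(3) + 0 (carry in) = 11 → B(11), carry out 0
  col 1: B(11) + 2(2) + 0 (carry in) = 13 → D(13), carry out 0
  col 2: 1(1) + 7(7) + 0 (carry in) = 8 → 8(8), carry out 0
  col 3: 0(0) + 0(0) + 0 (carry in) = 0 → 0(0), carry out 0
Reading digits MSB→LSB: 08DB
Strip leading zeros: 8DB
= 0x8DB


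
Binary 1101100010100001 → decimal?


Positional values:
Bit 0: 1 × 2^0 = 1
Bit 5: 1 × 2^5 = 32
Bit 7: 1 × 2^7 = 128
Bit 11: 1 × 2^11 = 2048
Bit 12: 1 × 2^12 = 4096
Bit 14: 1 × 2^14 = 16384
Bit 15: 1 × 2^15 = 32768
Sum = 1 + 32 + 128 + 2048 + 4096 + 16384 + 32768
= 55457


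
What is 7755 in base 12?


Divide by 12 repeatedly:
7755 ÷ 12 = 646 remainder 3
646 ÷ 12 = 53 remainder 10
53 ÷ 12 = 4 remainder 5
4 ÷ 12 = 0 remainder 4
Reading remainders bottom-up:
= 45A3


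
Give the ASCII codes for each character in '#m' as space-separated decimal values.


String: '#m'  (2 characters)
Per-character ASCII lookup:
  '#': special character: '#' = 35
  'm': lowercase starts at 97: 'm' = 97 + 12 = 109
= 35 109


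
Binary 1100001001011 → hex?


Group into 4-bit nibbles: 0001100001001011
  0001 = 1
  1000 = 8
  0100 = 4
  1011 = B
= 0x184B


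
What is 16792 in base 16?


Divide by 16 repeatedly:
16792 ÷ 16 = 1049 remainder 8 (8)
1049 ÷ 16 = 65 remainder 9 (9)
65 ÷ 16 = 4 remainder 1 (1)
4 ÷ 16 = 0 remainder 4 (4)
Reading remainders bottom-up:
= 0x4198


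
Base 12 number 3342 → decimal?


Positional values (base 12):
  2 × 12^0 = 2 × 1 = 2
  4 × 12^1 = 4 × 12 = 48
  3 × 12^2 = 3 × 144 = 432
  3 × 12^3 = 3 × 1728 = 5184
Sum = 2 + 48 + 432 + 5184
= 5666


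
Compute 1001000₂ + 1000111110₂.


Align and add column by column (LSB to MSB, carry propagating):
  00001001000
+ 01000111110
  -----------
  col 0: 0 + 0 + 0 (carry in) = 0 → bit 0, carry out 0
  col 1: 0 + 1 + 0 (carry in) = 1 → bit 1, carry out 0
  col 2: 0 + 1 + 0 (carry in) = 1 → bit 1, carry out 0
  col 3: 1 + 1 + 0 (carry in) = 2 → bit 0, carry out 1
  col 4: 0 + 1 + 1 (carry in) = 2 → bit 0, carry out 1
  col 5: 0 + 1 + 1 (carry in) = 2 → bit 0, carry out 1
  col 6: 1 + 0 + 1 (carry in) = 2 → bit 0, carry out 1
  col 7: 0 + 0 + 1 (carry in) = 1 → bit 1, carry out 0
  col 8: 0 + 0 + 0 (carry in) = 0 → bit 0, carry out 0
  col 9: 0 + 1 + 0 (carry in) = 1 → bit 1, carry out 0
  col 10: 0 + 0 + 0 (carry in) = 0 → bit 0, carry out 0
Reading bits MSB→LSB: 01010000110
Strip leading zeros: 1010000110
= 1010000110


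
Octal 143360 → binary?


Each octal digit → 3 binary bits:
  1 = 001
  4 = 100
  3 = 011
  3 = 011
  6 = 110
  0 = 000
Concatenate: 001 100 011 011 110 000
= 001100011011110000


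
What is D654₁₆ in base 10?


Positional values:
Position 0: 4 × 16^0 = 4 × 1 = 4
Position 1: 5 × 16^1 = 5 × 16 = 80
Position 2: 6 × 16^2 = 6 × 256 = 1536
Position 3: D × 16^3 = 13 × 4096 = 53248
Sum = 4 + 80 + 1536 + 53248
= 54868


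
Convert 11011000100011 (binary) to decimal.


Positional values:
Bit 0: 1 × 2^0 = 1
Bit 1: 1 × 2^1 = 2
Bit 5: 1 × 2^5 = 32
Bit 9: 1 × 2^9 = 512
Bit 10: 1 × 2^10 = 1024
Bit 12: 1 × 2^12 = 4096
Bit 13: 1 × 2^13 = 8192
Sum = 1 + 2 + 32 + 512 + 1024 + 4096 + 8192
= 13859


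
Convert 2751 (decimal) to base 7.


Divide by 7 repeatedly:
2751 ÷ 7 = 393 remainder 0
393 ÷ 7 = 56 remainder 1
56 ÷ 7 = 8 remainder 0
8 ÷ 7 = 1 remainder 1
1 ÷ 7 = 0 remainder 1
Reading remainders bottom-up:
= 11010


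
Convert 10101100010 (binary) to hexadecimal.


Group into 4-bit nibbles: 010101100010
  0101 = 5
  0110 = 6
  0010 = 2
= 0x562


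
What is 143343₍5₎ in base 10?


Positional values (base 5):
  3 × 5^0 = 3 × 1 = 3
  4 × 5^1 = 4 × 5 = 20
  3 × 5^2 = 3 × 25 = 75
  3 × 5^3 = 3 × 125 = 375
  4 × 5^4 = 4 × 625 = 2500
  1 × 5^5 = 1 × 3125 = 3125
Sum = 3 + 20 + 75 + 375 + 2500 + 3125
= 6098


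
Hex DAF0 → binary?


Each hex digit → 4 binary bits:
  D = 1101
  A = 1010
  F = 1111
  0 = 0000
Concatenate: 1101 1010 1111 0000
= 1101101011110000


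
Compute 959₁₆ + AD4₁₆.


Align and add column by column (LSB to MSB, each column mod 16 with carry):
  0959
+ 0AD4
  ----
  col 0: 9(9) + 4(4) + 0 (carry in) = 13 → D(13), carry out 0
  col 1: 5(5) + D(13) + 0 (carry in) = 18 → 2(2), carry out 1
  col 2: 9(9) + A(10) + 1 (carry in) = 20 → 4(4), carry out 1
  col 3: 0(0) + 0(0) + 1 (carry in) = 1 → 1(1), carry out 0
Reading digits MSB→LSB: 142D
Strip leading zeros: 142D
= 0x142D


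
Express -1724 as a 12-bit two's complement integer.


Original: 011010111100
Step 1 - Invert all bits: 100101000011
Step 2 - Add 1: 100101000011 + 1
= 100101000100 (represents -1724)


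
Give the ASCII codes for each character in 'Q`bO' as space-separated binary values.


String: 'Q`bO'  (4 characters)
Per-character ASCII lookup:
  'Q': uppercase starts at 65: 'Q' = 65 + 16 = 81 → 1010001
  '`': special character: '`' = 96 → 1100000
  'b': lowercase starts at 97: 'b' = 97 + 1 = 98 → 1100010
  'O': uppercase starts at 65: 'O' = 65 + 14 = 79 → 1001111
= 1010001 1100000 1100010 1001111


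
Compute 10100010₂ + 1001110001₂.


Align and add column by column (LSB to MSB, carry propagating):
  00010100010
+ 01001110001
  -----------
  col 0: 0 + 1 + 0 (carry in) = 1 → bit 1, carry out 0
  col 1: 1 + 0 + 0 (carry in) = 1 → bit 1, carry out 0
  col 2: 0 + 0 + 0 (carry in) = 0 → bit 0, carry out 0
  col 3: 0 + 0 + 0 (carry in) = 0 → bit 0, carry out 0
  col 4: 0 + 1 + 0 (carry in) = 1 → bit 1, carry out 0
  col 5: 1 + 1 + 0 (carry in) = 2 → bit 0, carry out 1
  col 6: 0 + 1 + 1 (carry in) = 2 → bit 0, carry out 1
  col 7: 1 + 0 + 1 (carry in) = 2 → bit 0, carry out 1
  col 8: 0 + 0 + 1 (carry in) = 1 → bit 1, carry out 0
  col 9: 0 + 1 + 0 (carry in) = 1 → bit 1, carry out 0
  col 10: 0 + 0 + 0 (carry in) = 0 → bit 0, carry out 0
Reading bits MSB→LSB: 01100010011
Strip leading zeros: 1100010011
= 1100010011


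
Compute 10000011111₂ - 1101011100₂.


Align and subtract column by column (LSB to MSB, borrowing when needed):
  10000011111
- 01101011100
  -----------
  col 0: (1 - 0 borrow-in) - 0 → 1 - 0 = 1, borrow out 0
  col 1: (1 - 0 borrow-in) - 0 → 1 - 0 = 1, borrow out 0
  col 2: (1 - 0 borrow-in) - 1 → 1 - 1 = 0, borrow out 0
  col 3: (1 - 0 borrow-in) - 1 → 1 - 1 = 0, borrow out 0
  col 4: (1 - 0 borrow-in) - 1 → 1 - 1 = 0, borrow out 0
  col 5: (0 - 0 borrow-in) - 0 → 0 - 0 = 0, borrow out 0
  col 6: (0 - 0 borrow-in) - 1 → borrow from next column: (0+2) - 1 = 1, borrow out 1
  col 7: (0 - 1 borrow-in) - 0 → borrow from next column: (-1+2) - 0 = 1, borrow out 1
  col 8: (0 - 1 borrow-in) - 1 → borrow from next column: (-1+2) - 1 = 0, borrow out 1
  col 9: (0 - 1 borrow-in) - 1 → borrow from next column: (-1+2) - 1 = 0, borrow out 1
  col 10: (1 - 1 borrow-in) - 0 → 0 - 0 = 0, borrow out 0
Reading bits MSB→LSB: 00011000011
Strip leading zeros: 11000011
= 11000011


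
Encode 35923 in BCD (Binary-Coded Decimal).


Each digit → 4-bit binary:
  3 → 0011
  5 → 0101
  9 → 1001
  2 → 0010
  3 → 0011
= 0011 0101 1001 0010 0011


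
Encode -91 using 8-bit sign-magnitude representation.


Sign bit: 1 (negative)
Magnitude: 91 = 1011011
= 11011011


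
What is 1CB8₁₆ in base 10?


Positional values:
Position 0: 8 × 16^0 = 8 × 1 = 8
Position 1: B × 16^1 = 11 × 16 = 176
Position 2: C × 16^2 = 12 × 256 = 3072
Position 3: 1 × 16^3 = 1 × 4096 = 4096
Sum = 8 + 176 + 3072 + 4096
= 7352


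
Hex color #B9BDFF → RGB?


Hex: #B9BDFF
R = B9₁₆ = 185
G = BD₁₆ = 189
B = FF₁₆ = 255
= RGB(185, 189, 255)


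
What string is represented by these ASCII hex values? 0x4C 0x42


Codes (hex): 0x4C 0x42
Per-code ASCII lookup:
  0x4C = 76  (range 65-90: uppercase, 76 - 65 = 11) → 'L'
  0x42 = 66  (range 65-90: uppercase, 66 - 65 = 1) → 'B'
= 'LB'


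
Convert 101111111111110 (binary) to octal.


Group into 3-bit groups: 101111111111110
  101 = 5
  111 = 7
  111 = 7
  111 = 7
  110 = 6
= 0o57776


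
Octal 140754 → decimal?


Positional values:
Position 0: 4 × 8^0 = 4
Position 1: 5 × 8^1 = 40
Position 2: 7 × 8^2 = 448
Position 3: 0 × 8^3 = 0
Position 4: 4 × 8^4 = 16384
Position 5: 1 × 8^5 = 32768
Sum = 4 + 40 + 448 + 0 + 16384 + 32768
= 49644


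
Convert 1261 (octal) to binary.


Each octal digit → 3 binary bits:
  1 = 001
  2 = 010
  6 = 110
  1 = 001
Concatenate: 001 010 110 001
= 001010110001
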